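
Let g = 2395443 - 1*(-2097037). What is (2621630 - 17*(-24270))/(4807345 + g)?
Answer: 606844/1859965 ≈ 0.32627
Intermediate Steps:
g = 4492480 (g = 2395443 + 2097037 = 4492480)
(2621630 - 17*(-24270))/(4807345 + g) = (2621630 - 17*(-24270))/(4807345 + 4492480) = (2621630 + 412590)/9299825 = 3034220*(1/9299825) = 606844/1859965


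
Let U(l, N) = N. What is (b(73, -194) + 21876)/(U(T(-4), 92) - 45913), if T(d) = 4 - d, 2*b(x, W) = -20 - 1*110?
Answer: -21811/45821 ≈ -0.47600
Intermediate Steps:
b(x, W) = -65 (b(x, W) = (-20 - 1*110)/2 = (-20 - 110)/2 = (½)*(-130) = -65)
(b(73, -194) + 21876)/(U(T(-4), 92) - 45913) = (-65 + 21876)/(92 - 45913) = 21811/(-45821) = 21811*(-1/45821) = -21811/45821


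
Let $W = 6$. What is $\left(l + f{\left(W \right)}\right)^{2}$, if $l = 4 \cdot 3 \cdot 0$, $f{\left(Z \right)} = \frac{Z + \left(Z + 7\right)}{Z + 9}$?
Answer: $\frac{361}{225} \approx 1.6044$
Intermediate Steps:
$f{\left(Z \right)} = \frac{7 + 2 Z}{9 + Z}$ ($f{\left(Z \right)} = \frac{Z + \left(7 + Z\right)}{9 + Z} = \frac{7 + 2 Z}{9 + Z}$)
$l = 0$ ($l = 12 \cdot 0 = 0$)
$\left(l + f{\left(W \right)}\right)^{2} = \left(0 + \frac{7 + 2 \cdot 6}{9 + 6}\right)^{2} = \left(0 + \frac{7 + 12}{15}\right)^{2} = \left(0 + \frac{1}{15} \cdot 19\right)^{2} = \left(0 + \frac{19}{15}\right)^{2} = \left(\frac{19}{15}\right)^{2} = \frac{361}{225}$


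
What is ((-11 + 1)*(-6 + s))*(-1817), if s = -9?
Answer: -272550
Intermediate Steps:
((-11 + 1)*(-6 + s))*(-1817) = ((-11 + 1)*(-6 - 9))*(-1817) = -10*(-15)*(-1817) = 150*(-1817) = -272550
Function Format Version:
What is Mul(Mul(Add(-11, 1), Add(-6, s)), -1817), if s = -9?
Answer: -272550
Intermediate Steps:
Mul(Mul(Add(-11, 1), Add(-6, s)), -1817) = Mul(Mul(Add(-11, 1), Add(-6, -9)), -1817) = Mul(Mul(-10, -15), -1817) = Mul(150, -1817) = -272550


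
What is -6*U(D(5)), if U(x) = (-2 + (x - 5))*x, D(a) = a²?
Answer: -2700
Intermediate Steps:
U(x) = x*(-7 + x) (U(x) = (-2 + (-5 + x))*x = (-7 + x)*x = x*(-7 + x))
-6*U(D(5)) = -6*5²*(-7 + 5²) = -150*(-7 + 25) = -150*18 = -6*450 = -2700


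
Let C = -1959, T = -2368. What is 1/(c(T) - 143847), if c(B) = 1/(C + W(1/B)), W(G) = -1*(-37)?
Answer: -1922/276473935 ≈ -6.9518e-6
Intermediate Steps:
W(G) = 37
c(B) = -1/1922 (c(B) = 1/(-1959 + 37) = 1/(-1922) = -1/1922)
1/(c(T) - 143847) = 1/(-1/1922 - 143847) = 1/(-276473935/1922) = -1922/276473935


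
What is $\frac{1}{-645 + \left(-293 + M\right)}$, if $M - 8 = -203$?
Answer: $- \frac{1}{1133} \approx -0.00088261$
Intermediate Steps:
$M = -195$ ($M = 8 - 203 = -195$)
$\frac{1}{-645 + \left(-293 + M\right)} = \frac{1}{-645 - 488} = \frac{1}{-1133} = - \frac{1}{1133}$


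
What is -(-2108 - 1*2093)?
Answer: 4201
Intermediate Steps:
-(-2108 - 1*2093) = -(-2108 - 2093) = -1*(-4201) = 4201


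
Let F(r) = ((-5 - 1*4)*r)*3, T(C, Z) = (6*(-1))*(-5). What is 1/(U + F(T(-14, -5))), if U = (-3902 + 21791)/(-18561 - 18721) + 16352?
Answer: 37282/579418955 ≈ 6.4344e-5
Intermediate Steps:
T(C, Z) = 30 (T(C, Z) = -6*(-5) = 30)
F(r) = -27*r (F(r) = ((-5 - 4)*r)*3 = -9*r*3 = -27*r)
U = 609617375/37282 (U = 17889/(-37282) + 16352 = 17889*(-1/37282) + 16352 = -17889/37282 + 16352 = 609617375/37282 ≈ 16352.)
1/(U + F(T(-14, -5))) = 1/(609617375/37282 - 27*30) = 1/(609617375/37282 - 810) = 1/(579418955/37282) = 37282/579418955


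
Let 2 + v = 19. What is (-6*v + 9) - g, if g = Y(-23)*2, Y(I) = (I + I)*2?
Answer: 91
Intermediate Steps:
v = 17 (v = -2 + 19 = 17)
Y(I) = 4*I (Y(I) = (2*I)*2 = 4*I)
g = -184 (g = (4*(-23))*2 = -92*2 = -184)
(-6*v + 9) - g = (-6*17 + 9) - 1*(-184) = (-102 + 9) + 184 = -93 + 184 = 91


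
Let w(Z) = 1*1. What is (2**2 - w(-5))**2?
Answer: 9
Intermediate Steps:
w(Z) = 1
(2**2 - w(-5))**2 = (2**2 - 1*1)**2 = (4 - 1)**2 = 3**2 = 9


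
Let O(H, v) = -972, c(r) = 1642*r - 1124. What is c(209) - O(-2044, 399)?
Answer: 343026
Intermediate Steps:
c(r) = -1124 + 1642*r
c(209) - O(-2044, 399) = (-1124 + 1642*209) - 1*(-972) = (-1124 + 343178) + 972 = 342054 + 972 = 343026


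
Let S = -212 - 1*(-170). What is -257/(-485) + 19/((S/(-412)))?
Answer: 1903687/10185 ≈ 186.91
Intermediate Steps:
S = -42 (S = -212 + 170 = -42)
-257/(-485) + 19/((S/(-412))) = -257/(-485) + 19/((-42/(-412))) = -257*(-1/485) + 19/((-42*(-1/412))) = 257/485 + 19/(21/206) = 257/485 + 19*(206/21) = 257/485 + 3914/21 = 1903687/10185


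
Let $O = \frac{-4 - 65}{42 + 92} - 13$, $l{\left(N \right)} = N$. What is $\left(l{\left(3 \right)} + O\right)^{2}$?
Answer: $\frac{1985281}{17956} \approx 110.56$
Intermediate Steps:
$O = - \frac{1811}{134}$ ($O = - \frac{69}{134} - 13 = - \frac{1811}{134} \approx -13.515$)
$\left(l{\left(3 \right)} + O\right)^{2} = \left(3 - \frac{1811}{134}\right)^{2} = \left(- \frac{1409}{134}\right)^{2} = \frac{1985281}{17956}$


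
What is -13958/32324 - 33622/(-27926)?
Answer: 174251605/225670006 ≈ 0.77215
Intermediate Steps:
-13958/32324 - 33622/(-27926) = -13958*1/32324 - 33622*(-1/27926) = -6979/16162 + 16811/13963 = 174251605/225670006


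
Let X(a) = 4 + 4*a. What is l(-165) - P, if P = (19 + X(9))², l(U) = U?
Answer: -3646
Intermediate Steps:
P = 3481 (P = (19 + (4 + 4*9))² = (19 + (4 + 36))² = (19 + 40)² = 59² = 3481)
l(-165) - P = -165 - 1*3481 = -165 - 3481 = -3646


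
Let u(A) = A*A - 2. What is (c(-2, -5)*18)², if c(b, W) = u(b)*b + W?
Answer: 26244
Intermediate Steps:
u(A) = -2 + A² (u(A) = A² - 2 = -2 + A²)
c(b, W) = W + b*(-2 + b²) (c(b, W) = (-2 + b²)*b + W = b*(-2 + b²) + W = W + b*(-2 + b²))
(c(-2, -5)*18)² = ((-5 - 2*(-2 + (-2)²))*18)² = ((-5 - 2*(-2 + 4))*18)² = ((-5 - 2*2)*18)² = ((-5 - 4)*18)² = (-9*18)² = (-162)² = 26244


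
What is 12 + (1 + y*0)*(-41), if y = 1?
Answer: -29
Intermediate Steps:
12 + (1 + y*0)*(-41) = 12 + (1 + 1*0)*(-41) = 12 + (1 + 0)*(-41) = 12 + 1*(-41) = 12 - 41 = -29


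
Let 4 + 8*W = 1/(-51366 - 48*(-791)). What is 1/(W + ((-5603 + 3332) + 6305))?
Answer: 107184/432326663 ≈ 0.00024792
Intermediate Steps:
W = -53593/107184 (W = -½ + 1/(8*(-51366 - 48*(-791))) = -½ + 1/(8*(-51366 + 37968)) = -½ + (⅛)/(-13398) = -½ + (⅛)*(-1/13398) = -½ - 1/107184 = -53593/107184 ≈ -0.50001)
1/(W + ((-5603 + 3332) + 6305)) = 1/(-53593/107184 + ((-5603 + 3332) + 6305)) = 1/(-53593/107184 + (-2271 + 6305)) = 1/(-53593/107184 + 4034) = 1/(432326663/107184) = 107184/432326663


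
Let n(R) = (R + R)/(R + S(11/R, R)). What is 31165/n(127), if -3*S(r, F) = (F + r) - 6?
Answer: 342908495/32258 ≈ 10630.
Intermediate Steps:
S(r, F) = 2 - F/3 - r/3 (S(r, F) = -((F + r) - 6)/3 = -(-6 + F + r)/3 = 2 - F/3 - r/3)
n(R) = 2*R/(2 - 11/(3*R) + 2*R/3) (n(R) = (R + R)/(R + (2 - R/3 - 11/(3*R))) = (2*R)/(R + (2 - R/3 - 11/(3*R))) = (2*R)/(R + (2 - 11/(3*R) - R/3)) = (2*R)/(2 - 11/(3*R) + 2*R/3) = 2*R/(2 - 11/(3*R) + 2*R/3))
31165/n(127) = 31165/((6*127²/(-11 + 2*127*(3 + 127)))) = 31165/((6*16129/(-11 + 2*127*130))) = 31165/((6*16129/(-11 + 33020))) = 31165/((6*16129/33009)) = 31165/((6*16129*(1/33009))) = 31165/(32258/11003) = 31165*(11003/32258) = 342908495/32258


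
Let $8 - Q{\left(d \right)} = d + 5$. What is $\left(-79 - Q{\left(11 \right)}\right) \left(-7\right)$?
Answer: $497$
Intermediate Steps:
$Q{\left(d \right)} = 3 - d$ ($Q{\left(d \right)} = 8 - \left(d + 5\right) = 8 - \left(5 + d\right) = 3 - d$)
$\left(-79 - Q{\left(11 \right)}\right) \left(-7\right) = \left(-79 - \left(3 - 11\right)\right) \left(-7\right) = \left(-79 - -8\right) \left(-7\right) = \left(-79 + 8\right) \left(-7\right) = \left(-71\right) \left(-7\right) = 497$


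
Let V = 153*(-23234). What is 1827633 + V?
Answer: -1727169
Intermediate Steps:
V = -3554802
1827633 + V = 1827633 - 3554802 = -1727169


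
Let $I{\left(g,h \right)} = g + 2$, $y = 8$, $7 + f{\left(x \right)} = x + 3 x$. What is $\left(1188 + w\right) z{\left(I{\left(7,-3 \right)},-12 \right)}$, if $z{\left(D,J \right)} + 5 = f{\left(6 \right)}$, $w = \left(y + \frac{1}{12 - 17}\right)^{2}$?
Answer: $\frac{374652}{25} \approx 14986.0$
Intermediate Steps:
$f{\left(x \right)} = -7 + 4 x$ ($f{\left(x \right)} = -7 + \left(x + 3 x\right) = -7 + 4 x$)
$I{\left(g,h \right)} = 2 + g$
$w = \frac{1521}{25}$ ($w = \left(8 + \frac{1}{12 - 17}\right)^{2} = \left(8 + \frac{1}{-5}\right)^{2} = \left(8 - \frac{1}{5}\right)^{2} = \left(\frac{39}{5}\right)^{2} = \frac{1521}{25} \approx 60.84$)
$z{\left(D,J \right)} = 12$ ($z{\left(D,J \right)} = -5 + \left(-7 + 4 \cdot 6\right) = -5 + \left(-7 + 24\right) = -5 + 17 = 12$)
$\left(1188 + w\right) z{\left(I{\left(7,-3 \right)},-12 \right)} = \left(1188 + \frac{1521}{25}\right) 12 = \frac{31221}{25} \cdot 12 = \frac{374652}{25}$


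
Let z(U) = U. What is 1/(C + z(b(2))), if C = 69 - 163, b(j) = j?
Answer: -1/92 ≈ -0.010870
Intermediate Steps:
C = -94
1/(C + z(b(2))) = 1/(-94 + 2) = 1/(-92) = -1/92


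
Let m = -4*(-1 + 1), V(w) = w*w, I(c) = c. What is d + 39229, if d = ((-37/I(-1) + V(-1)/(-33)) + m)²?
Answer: 44208781/1089 ≈ 40596.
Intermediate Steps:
V(w) = w²
m = 0 (m = -4*0 = 0)
d = 1488400/1089 (d = ((-37/(-1) + (-1)²/(-33)) + 0)² = ((-37*(-1) + 1*(-1/33)) + 0)² = ((37 - 1/33) + 0)² = (1220/33 + 0)² = (1220/33)² = 1488400/1089 ≈ 1366.8)
d + 39229 = 1488400/1089 + 39229 = 44208781/1089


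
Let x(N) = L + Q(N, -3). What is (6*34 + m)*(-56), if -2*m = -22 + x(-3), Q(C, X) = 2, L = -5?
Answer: -12124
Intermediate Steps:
x(N) = -3 (x(N) = -5 + 2 = -3)
m = 25/2 (m = -(-22 - 3)/2 = -½*(-25) = 25/2 ≈ 12.500)
(6*34 + m)*(-56) = (6*34 + 25/2)*(-56) = (204 + 25/2)*(-56) = (433/2)*(-56) = -12124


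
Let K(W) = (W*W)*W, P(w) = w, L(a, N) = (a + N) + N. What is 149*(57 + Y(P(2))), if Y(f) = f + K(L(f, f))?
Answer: 40975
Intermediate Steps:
L(a, N) = a + 2*N (L(a, N) = (N + a) + N = a + 2*N)
K(W) = W**3 (K(W) = W**2*W = W**3)
Y(f) = f + 27*f**3 (Y(f) = f + (f + 2*f)**3 = f + (3*f)**3 = f + 27*f**3)
149*(57 + Y(P(2))) = 149*(57 + (2 + 27*2**3)) = 149*(57 + (2 + 27*8)) = 149*(57 + (2 + 216)) = 149*(57 + 218) = 149*275 = 40975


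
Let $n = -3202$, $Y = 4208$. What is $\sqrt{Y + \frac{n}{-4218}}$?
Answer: $\frac{\sqrt{18720059757}}{2109} \approx 64.875$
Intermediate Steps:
$\sqrt{Y + \frac{n}{-4218}} = \sqrt{4208 - \frac{3202}{-4218}} = \sqrt{4208 - - \frac{1601}{2109}} = \sqrt{4208 + \frac{1601}{2109}} = \sqrt{\frac{8876273}{2109}} = \frac{\sqrt{18720059757}}{2109}$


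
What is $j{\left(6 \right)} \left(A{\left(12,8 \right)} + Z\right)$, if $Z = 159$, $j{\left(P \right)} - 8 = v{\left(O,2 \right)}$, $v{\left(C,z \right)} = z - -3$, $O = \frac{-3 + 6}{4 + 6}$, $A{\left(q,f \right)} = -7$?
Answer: $1976$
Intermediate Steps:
$O = \frac{3}{10} \approx 0.3$
$v{\left(C,z \right)} = 3 + z$ ($v{\left(C,z \right)} = z + 3 = 3 + z$)
$j{\left(P \right)} = 13$ ($j{\left(P \right)} = 8 + \left(3 + 2\right) = 8 + 5 = 13$)
$j{\left(6 \right)} \left(A{\left(12,8 \right)} + Z\right) = 13 \left(-7 + 159\right) = 13 \cdot 152 = 1976$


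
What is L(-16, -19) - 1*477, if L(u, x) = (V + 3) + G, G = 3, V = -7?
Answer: -478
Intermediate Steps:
L(u, x) = -1 (L(u, x) = (-7 + 3) + 3 = -4 + 3 = -1)
L(-16, -19) - 1*477 = -1 - 1*477 = -1 - 477 = -478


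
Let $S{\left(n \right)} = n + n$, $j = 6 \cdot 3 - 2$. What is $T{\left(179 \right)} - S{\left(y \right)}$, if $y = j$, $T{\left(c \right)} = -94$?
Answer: $-126$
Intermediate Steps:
$j = 16$ ($j = 18 - 2 = 16$)
$y = 16$
$S{\left(n \right)} = 2 n$
$T{\left(179 \right)} - S{\left(y \right)} = -94 - 2 \cdot 16 = -94 - 32 = -126$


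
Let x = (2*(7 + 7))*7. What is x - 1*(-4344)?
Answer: 4540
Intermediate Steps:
x = 196 (x = (2*14)*7 = 28*7 = 196)
x - 1*(-4344) = 196 - 1*(-4344) = 196 + 4344 = 4540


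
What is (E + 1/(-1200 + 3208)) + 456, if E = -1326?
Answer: -1746959/2008 ≈ -870.00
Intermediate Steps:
(E + 1/(-1200 + 3208)) + 456 = (-1326 + 1/(-1200 + 3208)) + 456 = (-1326 + 1/2008) + 456 = -2662607/2008 + 456 = -1746959/2008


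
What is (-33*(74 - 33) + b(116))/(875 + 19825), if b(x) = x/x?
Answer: -338/5175 ≈ -0.065314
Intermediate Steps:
b(x) = 1
(-33*(74 - 33) + b(116))/(875 + 19825) = (-33*(74 - 33) + 1)/(875 + 19825) = (-33*41 + 1)/20700 = (-1353 + 1)*(1/20700) = -1352*1/20700 = -338/5175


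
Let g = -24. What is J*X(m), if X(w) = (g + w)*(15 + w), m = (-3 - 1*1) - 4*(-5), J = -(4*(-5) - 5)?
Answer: -6200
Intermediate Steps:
J = 25 (J = -(-20 - 5) = -1*(-25) = 25)
m = 16 (m = (-3 - 1) + 20 = -4 + 20 = 16)
X(w) = (-24 + w)*(15 + w)
J*X(m) = 25*(-360 + 16**2 - 9*16) = 25*(-360 + 256 - 144) = 25*(-248) = -6200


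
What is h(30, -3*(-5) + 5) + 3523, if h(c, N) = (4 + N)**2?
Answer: 4099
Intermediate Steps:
h(30, -3*(-5) + 5) + 3523 = (4 + (-3*(-5) + 5))**2 + 3523 = (4 + (15 + 5))**2 + 3523 = (4 + 20)**2 + 3523 = 24**2 + 3523 = 576 + 3523 = 4099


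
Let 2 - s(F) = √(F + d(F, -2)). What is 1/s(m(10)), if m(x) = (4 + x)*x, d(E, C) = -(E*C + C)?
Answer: -1/209 - √422/418 ≈ -0.053930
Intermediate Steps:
d(E, C) = -C - C*E (d(E, C) = -(C*E + C) = -(C + C*E) = -C - C*E)
m(x) = x*(4 + x)
s(F) = 2 - √(2 + 3*F) (s(F) = 2 - √(F - 1*(-2)*(1 + F)) = 2 - √(F + (2 + 2*F)) = 2 - √(2 + 3*F))
1/s(m(10)) = 1/(2 - √(2 + 3*(10*(4 + 10)))) = 1/(2 - √(2 + 3*(10*14))) = 1/(2 - √(2 + 3*140)) = 1/(2 - √(2 + 420)) = 1/(2 - √422)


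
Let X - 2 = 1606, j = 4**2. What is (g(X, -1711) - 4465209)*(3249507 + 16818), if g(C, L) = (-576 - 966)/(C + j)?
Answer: -11842879433319675/812 ≈ -1.4585e+13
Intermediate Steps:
j = 16
X = 1608 (X = 2 + 1606 = 1608)
g(C, L) = -1542/(16 + C) (g(C, L) = (-576 - 966)/(C + 16) = -1542/(16 + C))
(g(X, -1711) - 4465209)*(3249507 + 16818) = (-1542/(16 + 1608) - 4465209)*(3249507 + 16818) = (-1542/1624 - 4465209)*3266325 = (-1542*1/1624 - 4465209)*3266325 = (-771/812 - 4465209)*3266325 = -3625750479/812*3266325 = -11842879433319675/812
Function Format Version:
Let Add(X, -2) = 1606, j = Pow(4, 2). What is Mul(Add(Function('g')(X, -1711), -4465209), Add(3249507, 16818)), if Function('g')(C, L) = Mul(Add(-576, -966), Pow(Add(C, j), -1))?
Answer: Rational(-11842879433319675, 812) ≈ -1.4585e+13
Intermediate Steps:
j = 16
X = 1608 (X = Add(2, 1606) = 1608)
Function('g')(C, L) = Mul(-1542, Pow(Add(16, C), -1)) (Function('g')(C, L) = Mul(Add(-576, -966), Pow(Add(C, 16), -1)) = Mul(-1542, Pow(Add(16, C), -1)))
Mul(Add(Function('g')(X, -1711), -4465209), Add(3249507, 16818)) = Mul(Add(Mul(-1542, Pow(Add(16, 1608), -1)), -4465209), Add(3249507, 16818)) = Mul(Add(Mul(-1542, Pow(1624, -1)), -4465209), 3266325) = Mul(Add(Mul(-1542, Rational(1, 1624)), -4465209), 3266325) = Mul(Add(Rational(-771, 812), -4465209), 3266325) = Mul(Rational(-3625750479, 812), 3266325) = Rational(-11842879433319675, 812)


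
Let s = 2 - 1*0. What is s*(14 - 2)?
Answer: 24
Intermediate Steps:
s = 2 (s = 2 + 0 = 2)
s*(14 - 2) = 2*(14 - 2) = 2*12 = 24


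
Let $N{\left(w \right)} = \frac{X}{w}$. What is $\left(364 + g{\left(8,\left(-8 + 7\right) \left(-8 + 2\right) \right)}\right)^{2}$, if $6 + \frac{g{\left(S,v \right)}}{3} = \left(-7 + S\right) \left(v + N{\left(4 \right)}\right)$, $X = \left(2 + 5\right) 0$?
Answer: $132496$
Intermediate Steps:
$X = 0$ ($X = 7 \cdot 0 = 0$)
$N{\left(w \right)} = 0$ ($N{\left(w \right)} = \frac{0}{w} = 0$)
$g{\left(S,v \right)} = -18 + 3 v \left(-7 + S\right)$ ($g{\left(S,v \right)} = -18 + 3 \left(-7 + S\right) \left(v + 0\right) = -18 + 3 \left(-7 + S\right) v = -18 + 3 v \left(-7 + S\right)$)
$\left(364 + g{\left(8,\left(-8 + 7\right) \left(-8 + 2\right) \right)}\right)^{2} = \left(364 - \left(18 - 3 \left(-8 + 7\right) \left(-8 + 2\right)\right)\right)^{2} = \left(364 - \left(18 - \left(-3\right) \left(-6\right)\right)\right)^{2} = \left(364 - \left(144 - 144\right)\right)^{2} = \left(364 - 0\right)^{2} = \left(364 + 0\right)^{2} = 364^{2} = 132496$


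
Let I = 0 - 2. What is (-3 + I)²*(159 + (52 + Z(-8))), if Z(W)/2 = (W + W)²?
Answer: 18075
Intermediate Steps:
I = -2
Z(W) = 8*W² (Z(W) = 2*(W + W)² = 2*(2*W)² = 2*(4*W²) = 8*W²)
(-3 + I)²*(159 + (52 + Z(-8))) = (-3 - 2)²*(159 + (52 + 8*(-8)²)) = (-5)²*(159 + (52 + 8*64)) = 25*(159 + (52 + 512)) = 25*(159 + 564) = 25*723 = 18075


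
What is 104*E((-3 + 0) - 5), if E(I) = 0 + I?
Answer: -832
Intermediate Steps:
E(I) = I
104*E((-3 + 0) - 5) = 104*((-3 + 0) - 5) = 104*(-3 - 5) = 104*(-8) = -832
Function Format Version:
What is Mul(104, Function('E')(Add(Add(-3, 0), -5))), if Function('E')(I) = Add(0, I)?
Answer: -832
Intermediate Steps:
Function('E')(I) = I
Mul(104, Function('E')(Add(Add(-3, 0), -5))) = Mul(104, Add(Add(-3, 0), -5)) = Mul(104, Add(-3, -5)) = Mul(104, -8) = -832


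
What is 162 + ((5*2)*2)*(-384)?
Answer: -7518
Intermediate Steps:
162 + ((5*2)*2)*(-384) = 162 + (10*2)*(-384) = 162 + 20*(-384) = 162 - 7680 = -7518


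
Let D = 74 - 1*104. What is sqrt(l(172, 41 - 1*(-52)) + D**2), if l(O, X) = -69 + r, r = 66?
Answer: sqrt(897) ≈ 29.950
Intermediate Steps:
l(O, X) = -3 (l(O, X) = -69 + 66 = -3)
D = -30 (D = 74 - 104 = -30)
sqrt(l(172, 41 - 1*(-52)) + D**2) = sqrt(-3 + (-30)**2) = sqrt(-3 + 900) = sqrt(897)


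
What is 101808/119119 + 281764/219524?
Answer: 1996883761/933909977 ≈ 2.1382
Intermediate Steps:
101808/119119 + 281764/219524 = 101808*(1/119119) + 281764*(1/219524) = 14544/17017 + 70441/54881 = 1996883761/933909977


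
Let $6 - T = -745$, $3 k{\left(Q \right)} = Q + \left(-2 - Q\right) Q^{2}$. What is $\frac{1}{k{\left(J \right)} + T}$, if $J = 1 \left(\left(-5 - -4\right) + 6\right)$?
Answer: $\frac{3}{2083} \approx 0.0014402$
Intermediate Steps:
$J = 5$ ($J = 1 \left(\left(-5 + 4\right) + 6\right) = 1 \left(-1 + 6\right) = 1 \cdot 5 = 5$)
$k{\left(Q \right)} = \frac{Q}{3} + \frac{Q^{2} \left(-2 - Q\right)}{3}$ ($k{\left(Q \right)} = \frac{Q + \left(-2 - Q\right) Q^{2}}{3} = \frac{Q + Q^{2} \left(-2 - Q\right)}{3} = \frac{Q}{3} + \frac{Q^{2} \left(-2 - Q\right)}{3}$)
$T = 751$ ($T = 6 - -745 = 6 + 745 = 751$)
$\frac{1}{k{\left(J \right)} + T} = \frac{1}{\frac{1}{3} \cdot 5 \left(1 - 5^{2} - 10\right) + 751} = \frac{1}{\frac{1}{3} \cdot 5 \left(1 - 25 - 10\right) + 751} = \frac{1}{\frac{1}{3} \cdot 5 \left(-34\right) + 751} = \frac{1}{- \frac{170}{3} + 751} = \frac{1}{\frac{2083}{3}} = \frac{3}{2083}$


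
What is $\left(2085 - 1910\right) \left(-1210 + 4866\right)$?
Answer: $639800$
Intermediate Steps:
$\left(2085 - 1910\right) \left(-1210 + 4866\right) = 175 \cdot 3656 = 639800$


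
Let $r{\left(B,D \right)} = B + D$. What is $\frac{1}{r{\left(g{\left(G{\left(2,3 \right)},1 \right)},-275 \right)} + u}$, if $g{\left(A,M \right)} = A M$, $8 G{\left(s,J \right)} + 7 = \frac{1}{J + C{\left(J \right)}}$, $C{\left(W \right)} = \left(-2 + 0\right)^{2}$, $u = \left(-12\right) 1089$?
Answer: $- \frac{7}{93407} \approx -7.4941 \cdot 10^{-5}$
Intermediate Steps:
$u = -13068$
$C{\left(W \right)} = 4$ ($C{\left(W \right)} = \left(-2\right)^{2} = 4$)
$G{\left(s,J \right)} = - \frac{7}{8} + \frac{1}{8 \left(4 + J\right)}$ ($G{\left(s,J \right)} = - \frac{7}{8} + \frac{1}{8 \left(J + 4\right)} = - \frac{7}{8} + \frac{1}{8 \left(4 + J\right)}$)
$\frac{1}{r{\left(g{\left(G{\left(2,3 \right)},1 \right)},-275 \right)} + u} = \frac{1}{\left(\frac{-27 - 21}{8 \left(4 + 3\right)} 1 - 275\right) - 13068} = \frac{1}{\left(\frac{-27 - 21}{8 \cdot 7} \cdot 1 - 275\right) - 13068} = \frac{1}{\left(\frac{1}{8} \cdot \frac{1}{7} \left(-48\right) 1 - 275\right) - 13068} = \frac{1}{\left(\left(- \frac{6}{7}\right) 1 - 275\right) - 13068} = \frac{1}{\left(- \frac{6}{7} - 275\right) - 13068} = \frac{1}{- \frac{1931}{7} - 13068} = \frac{1}{- \frac{93407}{7}} = - \frac{7}{93407}$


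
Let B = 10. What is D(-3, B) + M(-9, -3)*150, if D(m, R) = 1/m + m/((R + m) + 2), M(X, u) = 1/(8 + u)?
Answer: 88/3 ≈ 29.333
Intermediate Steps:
D(m, R) = 1/m + m/(2 + R + m)
D(-3, B) + M(-9, -3)*150 = (2 + 10 - 3 + (-3)²)/((-3)*(2 + 10 - 3)) + 150/(8 - 3) = -⅓*(2 + 10 - 3 + 9)/9 + 150/5 = -⅓*⅑*18 + (⅕)*150 = -⅔ + 30 = 88/3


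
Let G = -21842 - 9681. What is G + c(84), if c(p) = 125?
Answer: -31398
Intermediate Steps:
G = -31523
G + c(84) = -31523 + 125 = -31398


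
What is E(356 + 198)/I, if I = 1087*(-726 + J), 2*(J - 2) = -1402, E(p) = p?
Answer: -554/1548975 ≈ -0.00035766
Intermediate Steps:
J = -699 (J = 2 + (½)*(-1402) = 2 - 701 = -699)
I = -1548975 (I = 1087*(-726 - 699) = 1087*(-1425) = -1548975)
E(356 + 198)/I = (356 + 198)/(-1548975) = 554*(-1/1548975) = -554/1548975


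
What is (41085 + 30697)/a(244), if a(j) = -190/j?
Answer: -460916/5 ≈ -92183.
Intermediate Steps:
(41085 + 30697)/a(244) = (41085 + 30697)/((-190/244)) = 71782/((-190*1/244)) = 71782/(-95/122) = 71782*(-122/95) = -460916/5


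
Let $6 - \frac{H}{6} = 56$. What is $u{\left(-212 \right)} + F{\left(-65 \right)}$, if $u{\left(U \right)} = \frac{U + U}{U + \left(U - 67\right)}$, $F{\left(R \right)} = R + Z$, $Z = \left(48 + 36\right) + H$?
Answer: $- \frac{137547}{491} \approx -280.14$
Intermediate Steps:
$H = -300$ ($H = 36 - 336 = -300$)
$Z = -216$ ($Z = \left(48 + 36\right) - 300 = 84 - 300 = -216$)
$F{\left(R \right)} = -216 + R$ ($F{\left(R \right)} = R - 216 = -216 + R$)
$u{\left(U \right)} = \frac{2 U}{-67 + 2 U}$ ($u{\left(U \right)} = \frac{2 U}{U + \left(-67 + U\right)} = \frac{2 U}{-67 + 2 U}$)
$u{\left(-212 \right)} + F{\left(-65 \right)} = 2 \left(-212\right) \frac{1}{-67 + 2 \left(-212\right)} - 281 = 2 \left(-212\right) \frac{1}{-67 - 424} - 281 = 2 \left(-212\right) \frac{1}{-491} - 281 = 2 \left(-212\right) \left(- \frac{1}{491}\right) - 281 = \frac{424}{491} - 281 = - \frac{137547}{491}$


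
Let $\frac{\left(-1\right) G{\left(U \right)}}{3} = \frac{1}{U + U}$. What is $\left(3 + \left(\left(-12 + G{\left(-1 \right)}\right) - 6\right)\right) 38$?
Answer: $-513$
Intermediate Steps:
$G{\left(U \right)} = - \frac{3}{2 U}$ ($G{\left(U \right)} = - \frac{3}{U + U} = - \frac{3}{2 U}$)
$\left(3 + \left(\left(-12 + G{\left(-1 \right)}\right) - 6\right)\right) 38 = \left(3 - \left(18 - \frac{3}{2}\right)\right) 38 = \left(3 - \frac{33}{2}\right) 38 = \left(- \frac{27}{2}\right) 38 = -513$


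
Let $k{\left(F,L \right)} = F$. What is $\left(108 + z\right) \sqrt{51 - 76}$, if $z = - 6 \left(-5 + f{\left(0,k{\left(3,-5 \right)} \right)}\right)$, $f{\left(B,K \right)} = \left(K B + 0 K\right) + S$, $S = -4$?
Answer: $810 i \approx 810.0 i$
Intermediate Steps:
$f{\left(B,K \right)} = -4 + B K$ ($f{\left(B,K \right)} = \left(K B + 0 K\right) - 4 = \left(B K + 0\right) - 4 = B K - 4 = -4 + B K$)
$z = 54$ ($z = - 6 \left(-5 + \left(-4 + 0 \cdot 3\right)\right) = - 6 \left(-5 + \left(-4 + 0\right)\right) = - 6 \left(-5 - 4\right) = \left(-6\right) \left(-9\right) = 54$)
$\left(108 + z\right) \sqrt{51 - 76} = \left(108 + 54\right) \sqrt{51 - 76} = 162 \sqrt{-25} = 162 \cdot 5 i = 810 i$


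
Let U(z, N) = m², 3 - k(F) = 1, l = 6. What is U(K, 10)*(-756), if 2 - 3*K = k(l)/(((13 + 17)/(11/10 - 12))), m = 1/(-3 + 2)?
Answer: -756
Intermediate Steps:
k(F) = 2 (k(F) = 3 - 1*1 = 3 - 1 = 2)
m = -1 (m = 1/(-1) = -1)
K = 409/450 (K = ⅔ - 2/(3*((13 + 17)/(11/10 - 12))) = ⅔ - 2/(3*(30/(11*(⅒) - 12))) = ⅔ - 2/(3*(30/(11/10 - 12))) = ⅔ - 2/(3*(30/(-109/10))) = ⅔ - 2/(3*(30*(-10/109))) = ⅔ - 2/(3*(-300/109)) = ⅔ - 2*(-109)/(3*300) = ⅔ - ⅓*(-109/150) = ⅔ + 109/450 = 409/450 ≈ 0.90889)
U(z, N) = 1 (U(z, N) = (-1)² = 1)
U(K, 10)*(-756) = 1*(-756) = -756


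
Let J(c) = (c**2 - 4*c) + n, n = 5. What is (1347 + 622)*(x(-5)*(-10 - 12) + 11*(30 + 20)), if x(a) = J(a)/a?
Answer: 1516130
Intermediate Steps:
J(c) = 5 + c**2 - 4*c (J(c) = (c**2 - 4*c) + 5 = 5 + c**2 - 4*c)
x(a) = (5 + a**2 - 4*a)/a
(1347 + 622)*(x(-5)*(-10 - 12) + 11*(30 + 20)) = (1347 + 622)*((-4 - 5 + 5/(-5))*(-10 - 12) + 11*(30 + 20)) = 1969*((-4 - 5 + 5*(-1/5))*(-22) + 11*50) = 1969*((-4 - 5 - 1)*(-22) + 550) = 1969*(-10*(-22) + 550) = 1969*(220 + 550) = 1969*770 = 1516130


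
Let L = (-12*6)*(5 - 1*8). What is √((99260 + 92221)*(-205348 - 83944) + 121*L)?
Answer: 2*I*√13848473829 ≈ 2.3536e+5*I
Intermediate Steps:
L = 216 (L = -72*(5 - 8) = -72*(-3) = 216)
√((99260 + 92221)*(-205348 - 83944) + 121*L) = √((99260 + 92221)*(-205348 - 83944) + 121*216) = √(191481*(-289292) + 26136) = √(-55393921452 + 26136) = √(-55393895316) = 2*I*√13848473829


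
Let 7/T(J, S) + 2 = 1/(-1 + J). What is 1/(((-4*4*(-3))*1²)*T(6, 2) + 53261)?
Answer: 3/159223 ≈ 1.8841e-5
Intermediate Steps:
T(J, S) = 7/(-2 + 1/(-1 + J))
1/(((-4*4*(-3))*1²)*T(6, 2) + 53261) = 1/(((-4*4*(-3))*1²)*(7*(1 - 1*6)/(-3 + 2*6)) + 53261) = 1/((-16*(-3)*1)*(7*(1 - 6)/(-3 + 12)) + 53261) = 1/((48*1)*(7*(-5)/9) + 53261) = 1/(48*(7*(⅑)*(-5)) + 53261) = 1/(48*(-35/9) + 53261) = 1/(-560/3 + 53261) = 1/(159223/3) = 3/159223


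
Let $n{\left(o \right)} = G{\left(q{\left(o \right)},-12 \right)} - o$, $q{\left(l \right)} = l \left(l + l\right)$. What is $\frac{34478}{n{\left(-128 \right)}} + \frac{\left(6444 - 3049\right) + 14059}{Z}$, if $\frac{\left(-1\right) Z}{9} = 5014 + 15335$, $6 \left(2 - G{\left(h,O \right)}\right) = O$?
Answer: $\frac{350668415}{1343034} \approx 261.1$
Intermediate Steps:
$q{\left(l \right)} = 2 l^{2}$ ($q{\left(l \right)} = l 2 l = 2 l^{2}$)
$G{\left(h,O \right)} = 2 - \frac{O}{6}$
$n{\left(o \right)} = 4 - o$ ($n{\left(o \right)} = \left(2 - -2\right) - o = \left(2 + 2\right) - o = 4 - o$)
$Z = -183141$ ($Z = - 9 \left(5014 + 15335\right) = \left(-9\right) 20349 = -183141$)
$\frac{34478}{n{\left(-128 \right)}} + \frac{\left(6444 - 3049\right) + 14059}{Z} = \frac{34478}{4 - -128} + \frac{\left(6444 - 3049\right) + 14059}{-183141} = \frac{34478}{4 + 128} + \left(3395 + 14059\right) \left(- \frac{1}{183141}\right) = \frac{34478}{132} + 17454 \left(- \frac{1}{183141}\right) = 34478 \cdot \frac{1}{132} - \frac{5818}{61047} = \frac{17239}{66} - \frac{5818}{61047} = \frac{350668415}{1343034}$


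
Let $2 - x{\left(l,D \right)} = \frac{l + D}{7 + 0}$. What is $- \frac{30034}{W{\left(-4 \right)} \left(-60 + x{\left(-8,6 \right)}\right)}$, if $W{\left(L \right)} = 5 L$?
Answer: $- \frac{105119}{4040} \approx -26.02$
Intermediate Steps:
$x{\left(l,D \right)} = 2 - \frac{D}{7} - \frac{l}{7}$ ($x{\left(l,D \right)} = 2 - \frac{l + D}{7 + 0} = 2 - \frac{D + l}{7} = 2 - \left(D + l\right) \frac{1}{7} = 2 - \left(\frac{D}{7} + \frac{l}{7}\right) = 2 - \frac{D}{7} - \frac{l}{7}$)
$- \frac{30034}{W{\left(-4 \right)} \left(-60 + x{\left(-8,6 \right)}\right)} = - \frac{30034}{5 \left(-4\right) \left(-60 - - \frac{16}{7}\right)} = - \frac{30034}{\left(-20\right) \left(-60 + \left(2 - \frac{6}{7} + \frac{8}{7}\right)\right)} = - \frac{30034}{\left(-20\right) \left(-60 + \frac{16}{7}\right)} = - \frac{30034}{\left(-20\right) \left(- \frac{404}{7}\right)} = - \frac{30034}{\frac{8080}{7}} = \left(-30034\right) \frac{7}{8080} = - \frac{105119}{4040}$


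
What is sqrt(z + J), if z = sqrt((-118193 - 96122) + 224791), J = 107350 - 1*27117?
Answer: sqrt(80233 + 6*sqrt(291)) ≈ 283.44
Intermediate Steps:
J = 80233 (J = 107350 - 27117 = 80233)
z = 6*sqrt(291) (z = sqrt(-214315 + 224791) = sqrt(10476) = 6*sqrt(291) ≈ 102.35)
sqrt(z + J) = sqrt(6*sqrt(291) + 80233) = sqrt(80233 + 6*sqrt(291))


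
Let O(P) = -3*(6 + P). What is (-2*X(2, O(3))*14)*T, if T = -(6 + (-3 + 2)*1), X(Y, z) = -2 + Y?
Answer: 0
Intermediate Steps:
O(P) = -18 - 3*P
T = -5 (T = -(6 - 1*1) = -(6 - 1) = -1*5 = -5)
(-2*X(2, O(3))*14)*T = (-2*(-2 + 2)*14)*(-5) = (-2*0*14)*(-5) = (0*14)*(-5) = 0*(-5) = 0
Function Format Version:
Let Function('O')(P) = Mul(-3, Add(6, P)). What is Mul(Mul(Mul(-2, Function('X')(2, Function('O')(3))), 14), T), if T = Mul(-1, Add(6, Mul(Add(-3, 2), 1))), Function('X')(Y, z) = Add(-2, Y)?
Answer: 0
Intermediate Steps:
Function('O')(P) = Add(-18, Mul(-3, P))
T = -5 (T = Mul(-1, Add(6, Mul(-1, 1))) = Mul(-1, Add(6, -1)) = Mul(-1, 5) = -5)
Mul(Mul(Mul(-2, Function('X')(2, Function('O')(3))), 14), T) = Mul(Mul(Mul(-2, Add(-2, 2)), 14), -5) = Mul(Mul(Mul(-2, 0), 14), -5) = Mul(Mul(0, 14), -5) = Mul(0, -5) = 0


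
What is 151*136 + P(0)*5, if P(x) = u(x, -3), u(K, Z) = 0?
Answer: 20536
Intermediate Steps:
P(x) = 0
151*136 + P(0)*5 = 151*136 + 0*5 = 20536 + 0 = 20536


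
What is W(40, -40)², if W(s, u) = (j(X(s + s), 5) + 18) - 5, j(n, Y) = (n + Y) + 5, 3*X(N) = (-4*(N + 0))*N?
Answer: 651831961/9 ≈ 7.2426e+7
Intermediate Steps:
X(N) = -4*N²/3 (X(N) = ((-4*(N + 0))*N)/3 = ((-4*N)*N)/3 = (-4*N²)/3 = -4*N²/3)
j(n, Y) = 5 + Y + n (j(n, Y) = (Y + n) + 5 = 5 + Y + n)
W(s, u) = 23 - 16*s²/3 (W(s, u) = ((5 + 5 - 4*(s + s)²/3) + 18) - 5 = ((5 + 5 - 4*4*s²/3) + 18) - 5 = ((5 + 5 - 16*s²/3) + 18) - 5 = ((10 - 16*s²/3) + 18) - 5 = (28 - 16*s²/3) - 5 = 23 - 16*s²/3)
W(40, -40)² = (23 - 16/3*40²)² = (23 - 16/3*1600)² = (23 - 25600/3)² = (-25531/3)² = 651831961/9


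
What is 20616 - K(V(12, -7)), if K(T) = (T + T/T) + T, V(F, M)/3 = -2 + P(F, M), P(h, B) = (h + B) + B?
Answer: 20639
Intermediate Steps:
P(h, B) = h + 2*B (P(h, B) = (B + h) + B = h + 2*B)
V(F, M) = -6 + 3*F + 6*M (V(F, M) = 3*(-2 + (F + 2*M)) = 3*(-2 + F + 2*M) = -6 + 3*F + 6*M)
K(T) = 1 + 2*T (K(T) = (T + 1) + T = (1 + T) + T = 1 + 2*T)
20616 - K(V(12, -7)) = 20616 - (1 + 2*(-6 + 3*12 + 6*(-7))) = 20616 - (1 + 2*(-6 + 36 - 42)) = 20616 - (1 + 2*(-12)) = 20616 - (1 - 24) = 20616 - 1*(-23) = 20616 + 23 = 20639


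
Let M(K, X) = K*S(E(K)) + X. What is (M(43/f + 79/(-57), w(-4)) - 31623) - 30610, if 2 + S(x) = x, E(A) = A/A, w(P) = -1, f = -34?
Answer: -120604355/1938 ≈ -62231.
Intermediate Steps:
E(A) = 1
S(x) = -2 + x
M(K, X) = X - K (M(K, X) = K*(-2 + 1) + X = K*(-1) + X = -K + X = X - K)
(M(43/f + 79/(-57), w(-4)) - 31623) - 30610 = ((-1 - (43/(-34) + 79/(-57))) - 31623) - 30610 = ((-1 - (43*(-1/34) + 79*(-1/57))) - 31623) - 30610 = ((-1 - (-43/34 - 79/57)) - 31623) - 30610 = ((-1 - 1*(-5137/1938)) - 31623) - 30610 = ((-1 + 5137/1938) - 31623) - 30610 = (3199/1938 - 31623) - 30610 = -61282175/1938 - 30610 = -120604355/1938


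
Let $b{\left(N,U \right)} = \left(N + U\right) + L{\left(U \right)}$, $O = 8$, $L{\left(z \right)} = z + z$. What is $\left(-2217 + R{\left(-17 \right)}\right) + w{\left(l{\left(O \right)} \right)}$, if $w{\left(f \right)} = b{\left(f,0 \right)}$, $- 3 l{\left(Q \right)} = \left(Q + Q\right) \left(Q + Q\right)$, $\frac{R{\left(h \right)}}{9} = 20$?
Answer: $- \frac{6367}{3} \approx -2122.3$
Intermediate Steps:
$L{\left(z \right)} = 2 z$
$R{\left(h \right)} = 180$ ($R{\left(h \right)} = 9 \cdot 20 = 180$)
$b{\left(N,U \right)} = N + 3 U$ ($b{\left(N,U \right)} = \left(N + U\right) + 2 U = N + 3 U$)
$l{\left(Q \right)} = - \frac{4 Q^{2}}{3}$ ($l{\left(Q \right)} = - \frac{\left(Q + Q\right) \left(Q + Q\right)}{3} = - \frac{2 Q 2 Q}{3} = - \frac{4 Q^{2}}{3}$)
$w{\left(f \right)} = f$ ($w{\left(f \right)} = f + 3 \cdot 0 = f + 0 = f$)
$\left(-2217 + R{\left(-17 \right)}\right) + w{\left(l{\left(O \right)} \right)} = \left(-2217 + 180\right) - \frac{4 \cdot 8^{2}}{3} = -2037 - \frac{256}{3} = - \frac{6367}{3}$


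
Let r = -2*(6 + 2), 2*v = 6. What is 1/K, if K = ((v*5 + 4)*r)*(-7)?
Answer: 1/2128 ≈ 0.00046992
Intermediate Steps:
v = 3 (v = (1/2)*6 = 3)
r = -16 (r = -2*8 = -16)
K = 2128 (K = ((3*5 + 4)*(-16))*(-7) = ((15 + 4)*(-16))*(-7) = (19*(-16))*(-7) = -304*(-7) = 2128)
1/K = 1/2128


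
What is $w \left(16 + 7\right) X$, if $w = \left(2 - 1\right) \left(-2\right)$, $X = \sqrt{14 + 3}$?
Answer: $- 46 \sqrt{17} \approx -189.66$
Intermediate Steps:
$X = \sqrt{17} \approx 4.1231$
$w = -2$ ($w = 1 \left(-2\right) = -2$)
$w \left(16 + 7\right) X = - 2 \left(16 + 7\right) \sqrt{17} = \left(-2\right) 23 \sqrt{17} = - 46 \sqrt{17}$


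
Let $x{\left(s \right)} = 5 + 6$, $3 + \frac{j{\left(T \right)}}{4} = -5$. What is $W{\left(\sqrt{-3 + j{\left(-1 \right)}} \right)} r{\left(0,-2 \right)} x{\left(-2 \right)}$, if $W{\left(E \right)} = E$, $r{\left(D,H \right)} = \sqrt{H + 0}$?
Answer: $- 11 \sqrt{70} \approx -92.033$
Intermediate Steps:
$j{\left(T \right)} = -32$ ($j{\left(T \right)} = -12 + 4 \left(-5\right) = -12 - 20 = -32$)
$r{\left(D,H \right)} = \sqrt{H}$
$x{\left(s \right)} = 11$
$W{\left(\sqrt{-3 + j{\left(-1 \right)}} \right)} r{\left(0,-2 \right)} x{\left(-2 \right)} = \sqrt{-3 - 32} \sqrt{-2} \cdot 11 = \sqrt{-35} i \sqrt{2} \cdot 11 = i \sqrt{35} i \sqrt{2} \cdot 11 = - \sqrt{70} \cdot 11 = - 11 \sqrt{70}$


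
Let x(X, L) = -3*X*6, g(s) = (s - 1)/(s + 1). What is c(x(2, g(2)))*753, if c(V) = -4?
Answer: -3012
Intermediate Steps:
g(s) = (-1 + s)/(1 + s)
x(X, L) = -18*X
c(x(2, g(2)))*753 = -4*753 = -3012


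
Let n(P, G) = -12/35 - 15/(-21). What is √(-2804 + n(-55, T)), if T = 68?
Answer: 3*I*√381605/35 ≈ 52.949*I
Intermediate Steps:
n(P, G) = 13/35 (n(P, G) = -12*1/35 - 15*(-1/21) = -12/35 + 5/7 = 13/35)
√(-2804 + n(-55, T)) = √(-2804 + 13/35) = √(-98127/35) = 3*I*√381605/35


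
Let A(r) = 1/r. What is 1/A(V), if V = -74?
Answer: -74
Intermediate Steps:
1/A(V) = 1/(1/(-74)) = 1/(-1/74) = -74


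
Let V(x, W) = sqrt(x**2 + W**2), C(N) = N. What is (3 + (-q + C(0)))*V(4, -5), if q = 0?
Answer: 3*sqrt(41) ≈ 19.209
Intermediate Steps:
V(x, W) = sqrt(W**2 + x**2)
(3 + (-q + C(0)))*V(4, -5) = (3 + (-1*0 + 0))*sqrt((-5)**2 + 4**2) = (3 + (0 + 0))*sqrt(25 + 16) = (3 + 0)*sqrt(41) = 3*sqrt(41)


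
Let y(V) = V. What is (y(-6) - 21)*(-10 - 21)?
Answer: 837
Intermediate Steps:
(y(-6) - 21)*(-10 - 21) = (-6 - 21)*(-10 - 21) = -27*(-31) = 837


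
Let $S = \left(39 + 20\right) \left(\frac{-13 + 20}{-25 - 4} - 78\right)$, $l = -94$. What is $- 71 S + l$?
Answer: $\frac{9502115}{29} \approx 3.2766 \cdot 10^{5}$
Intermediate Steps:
$S = - \frac{133871}{29}$ ($S = 59 \left(\frac{7}{-29} - 78\right) = 59 \left(7 \left(- \frac{1}{29}\right) - 78\right) = 59 \left(- \frac{7}{29} - 78\right) = 59 \left(- \frac{2269}{29}\right) = - \frac{133871}{29} \approx -4616.2$)
$- 71 S + l = \left(-71\right) \left(- \frac{133871}{29}\right) - 94 = \frac{9504841}{29} - 94 = \frac{9502115}{29}$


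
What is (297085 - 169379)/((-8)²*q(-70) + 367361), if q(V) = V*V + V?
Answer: 127706/676481 ≈ 0.18878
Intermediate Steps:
q(V) = V + V² (q(V) = V² + V = V + V²)
(297085 - 169379)/((-8)²*q(-70) + 367361) = (297085 - 169379)/((-8)²*(-70*(1 - 70)) + 367361) = 127706/(64*(-70*(-69)) + 367361) = 127706/(64*4830 + 367361) = 127706/(309120 + 367361) = 127706/676481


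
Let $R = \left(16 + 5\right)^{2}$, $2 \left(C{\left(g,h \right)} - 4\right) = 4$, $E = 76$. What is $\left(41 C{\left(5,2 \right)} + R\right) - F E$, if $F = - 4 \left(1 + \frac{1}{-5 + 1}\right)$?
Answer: $915$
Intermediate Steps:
$C{\left(g,h \right)} = 6$ ($C{\left(g,h \right)} = 4 + \frac{1}{2} \cdot 4 = 4 + 2 = 6$)
$R = 441$ ($R = 21^{2} = 441$)
$F = -3$ ($F = - 4 \left(1 + \frac{1}{-4}\right) = - 4 \left(1 - \frac{1}{4}\right) = \left(-4\right) \frac{3}{4} = -3$)
$\left(41 C{\left(5,2 \right)} + R\right) - F E = \left(41 \cdot 6 + 441\right) - \left(-3\right) 76 = \left(246 + 441\right) - -228 = 687 + 228 = 915$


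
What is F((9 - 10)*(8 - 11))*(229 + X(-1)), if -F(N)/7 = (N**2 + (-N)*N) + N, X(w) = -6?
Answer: -4683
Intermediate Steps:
F(N) = -7*N (F(N) = -7*((N**2 + (-N)*N) + N) = -7*((N**2 - N**2) + N) = -7*(0 + N) = -7*N)
F((9 - 10)*(8 - 11))*(229 + X(-1)) = (-7*(9 - 10)*(8 - 11))*(229 - 6) = -(-7)*(-3)*223 = -7*3*223 = -21*223 = -4683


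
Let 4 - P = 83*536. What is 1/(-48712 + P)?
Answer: -1/93196 ≈ -1.0730e-5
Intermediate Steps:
P = -44484 (P = 4 - 83*536 = 4 - 1*44488 = 4 - 44488 = -44484)
1/(-48712 + P) = 1/(-48712 - 44484) = 1/(-93196) = -1/93196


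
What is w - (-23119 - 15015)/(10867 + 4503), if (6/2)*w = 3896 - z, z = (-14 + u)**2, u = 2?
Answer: 28891321/23055 ≈ 1253.1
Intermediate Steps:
z = 144 (z = (-14 + 2)**2 = (-12)**2 = 144)
w = 3752/3 (w = (3896 - 1*144)/3 = (3896 - 144)/3 = (1/3)*3752 = 3752/3 ≈ 1250.7)
w - (-23119 - 15015)/(10867 + 4503) = 3752/3 - (-23119 - 15015)/(10867 + 4503) = 3752/3 - (-38134)/15370 = 3752/3 - 1*(-19067/7685) = 3752/3 + 19067/7685 = 28891321/23055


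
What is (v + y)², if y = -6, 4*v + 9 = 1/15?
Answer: 61009/900 ≈ 67.788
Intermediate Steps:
v = -67/30 (v = -9/4 + (¼)/15 = -9/4 + (¼)*(1/15) = -9/4 + 1/60 = -67/30 ≈ -2.2333)
(v + y)² = (-67/30 - 6)² = (-247/30)² = 61009/900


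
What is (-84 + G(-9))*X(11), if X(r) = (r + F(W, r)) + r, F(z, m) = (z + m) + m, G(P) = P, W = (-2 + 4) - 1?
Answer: -4185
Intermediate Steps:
W = 1 (W = 2 - 1 = 1)
F(z, m) = z + 2*m (F(z, m) = (m + z) + m = z + 2*m)
X(r) = 1 + 4*r (X(r) = (r + (1 + 2*r)) + r = (1 + 3*r) + r = 1 + 4*r)
(-84 + G(-9))*X(11) = (-84 - 9)*(1 + 4*11) = -93*(1 + 44) = -93*45 = -4185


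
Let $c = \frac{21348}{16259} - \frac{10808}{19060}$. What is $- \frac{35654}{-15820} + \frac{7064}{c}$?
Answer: $\frac{2164996804187927}{228564994910} \approx 9472.1$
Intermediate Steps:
$c = \frac{57791402}{77474135}$ ($c = 21348 \cdot \frac{1}{16259} - \frac{2702}{4765} = \frac{21348}{16259} - \frac{2702}{4765} = \frac{57791402}{77474135} \approx 0.74594$)
$- \frac{35654}{-15820} + \frac{7064}{c} = - \frac{35654}{-15820} + \frac{7064}{\frac{57791402}{77474135}} = \left(-35654\right) \left(- \frac{1}{15820}\right) + 7064 \cdot \frac{77474135}{57791402} = \frac{17827}{7910} + \frac{273638644820}{28895701} = \frac{2164996804187927}{228564994910}$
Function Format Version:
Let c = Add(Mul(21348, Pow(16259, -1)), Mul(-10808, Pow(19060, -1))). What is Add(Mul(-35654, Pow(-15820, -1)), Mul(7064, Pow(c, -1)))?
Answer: Rational(2164996804187927, 228564994910) ≈ 9472.1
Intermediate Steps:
c = Rational(57791402, 77474135) (c = Add(Mul(21348, Rational(1, 16259)), Mul(-10808, Rational(1, 19060))) = Add(Rational(21348, 16259), Rational(-2702, 4765)) = Rational(57791402, 77474135) ≈ 0.74594)
Add(Mul(-35654, Pow(-15820, -1)), Mul(7064, Pow(c, -1))) = Add(Mul(-35654, Pow(-15820, -1)), Mul(7064, Pow(Rational(57791402, 77474135), -1))) = Add(Mul(-35654, Rational(-1, 15820)), Mul(7064, Rational(77474135, 57791402))) = Add(Rational(17827, 7910), Rational(273638644820, 28895701)) = Rational(2164996804187927, 228564994910)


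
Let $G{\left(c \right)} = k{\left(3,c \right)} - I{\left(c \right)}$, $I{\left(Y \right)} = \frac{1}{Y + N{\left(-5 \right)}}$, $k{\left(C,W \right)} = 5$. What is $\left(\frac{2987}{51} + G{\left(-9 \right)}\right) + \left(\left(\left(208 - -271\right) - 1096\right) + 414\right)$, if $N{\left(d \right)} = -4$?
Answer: $- \frac{92392}{663} \approx -139.35$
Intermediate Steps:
$I{\left(Y \right)} = \frac{1}{-4 + Y}$ ($I{\left(Y \right)} = \frac{1}{Y - 4} = \frac{1}{-4 + Y}$)
$G{\left(c \right)} = 5 - \frac{1}{-4 + c}$
$\left(\frac{2987}{51} + G{\left(-9 \right)}\right) + \left(\left(\left(208 - -271\right) - 1096\right) + 414\right) = \left(\frac{2987}{51} + \frac{-21 + 5 \left(-9\right)}{-4 - 9}\right) + \left(\left(\left(208 - -271\right) - 1096\right) + 414\right) = \left(2987 \cdot \frac{1}{51} + \frac{-21 - 45}{-13}\right) + \left(\left(\left(208 + 271\right) - 1096\right) + 414\right) = \left(\frac{2987}{51} - - \frac{66}{13}\right) + \left(\left(479 - 1096\right) + 414\right) = \left(\frac{2987}{51} + \frac{66}{13}\right) + \left(-617 + 414\right) = \frac{42197}{663} - 203 = - \frac{92392}{663}$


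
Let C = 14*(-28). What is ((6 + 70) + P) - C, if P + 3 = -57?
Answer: 408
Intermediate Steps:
P = -60 (P = -3 - 57 = -60)
C = -392
((6 + 70) + P) - C = ((6 + 70) - 60) - 1*(-392) = (76 - 60) + 392 = 16 + 392 = 408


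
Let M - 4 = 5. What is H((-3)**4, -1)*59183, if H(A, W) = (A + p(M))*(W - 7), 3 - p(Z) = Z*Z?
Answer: -1420392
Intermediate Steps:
M = 9 (M = 4 + 5 = 9)
p(Z) = 3 - Z**2 (p(Z) = 3 - Z*Z = 3 - Z**2)
H(A, W) = (-78 + A)*(-7 + W) (H(A, W) = (A + (3 - 1*9**2))*(W - 7) = (A + (3 - 1*81))*(-7 + W) = (A + (3 - 81))*(-7 + W) = (A - 78)*(-7 + W) = (-78 + A)*(-7 + W))
H((-3)**4, -1)*59183 = (546 - 78*(-1) - 7*(-3)**4 + (-3)**4*(-1))*59183 = (546 + 78 - 7*81 + 81*(-1))*59183 = (546 + 78 - 567 - 81)*59183 = -24*59183 = -1420392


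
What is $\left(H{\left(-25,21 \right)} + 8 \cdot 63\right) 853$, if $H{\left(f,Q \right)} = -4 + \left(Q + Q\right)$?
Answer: $462326$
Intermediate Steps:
$H{\left(f,Q \right)} = -4 + 2 Q$
$\left(H{\left(-25,21 \right)} + 8 \cdot 63\right) 853 = \left(\left(-4 + 2 \cdot 21\right) + 8 \cdot 63\right) 853 = \left(\left(-4 + 42\right) + 504\right) 853 = \left(38 + 504\right) 853 = 542 \cdot 853 = 462326$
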